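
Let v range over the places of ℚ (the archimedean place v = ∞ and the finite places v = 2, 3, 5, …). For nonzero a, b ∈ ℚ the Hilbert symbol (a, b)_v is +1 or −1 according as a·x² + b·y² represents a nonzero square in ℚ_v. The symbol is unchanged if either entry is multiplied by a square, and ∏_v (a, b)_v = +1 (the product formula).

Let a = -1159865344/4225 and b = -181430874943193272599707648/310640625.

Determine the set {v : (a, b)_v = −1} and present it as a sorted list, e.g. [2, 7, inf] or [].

Mod squares: a ≡ -9361, b ≡ -3529097. Check v ∈ {∞, 2, 3, 5, 11, 13, 17, 23, 29, 37, 47}.
v=17: a=17^0·(≡11), b=17^2·(≡13) mod 17; (11|17)=-1, (13|17)=+1; (−1)^{0·2·8}·(-1)^2·(+1)^0 = +1.
v=13: a=13^-2·(≡1), b=13^1·(≡9) mod 13; (1|13)=+1, (9|13)=+1; (−1)^{-2·1·6}·(+1)^1·(+1)^-2 = +1.
v=∞: -9361 < 0 and -3529097 < 0  ⇒  (a,b)_∞ = -1.
v=2: v_2(a)=10, v_2(b)=24; units ≡ 7, 7 (mod 8); ε·ε+αω+βω = 1·1+10·0+24·0 ≡ 1  ⇒  (a,b)_2 = -1.
v=23: a=23^1·(≡20), b=23^3·(≡14) mod 23; (20|23)=-1, (14|23)=-1; (−1)^{1·3·11}·(-1)^3·(-1)^1 = -1.
v=5: a=5^-2·(≡4), b=5^-6·(≡2) mod 5; (4|5)=+1, (2|5)=-1; (−1)^{-2·-6·2}·(+1)^-6·(-1)^-2 = +1.
v=11: a=11^3·(≡7), b=11^5·(≡10) mod 11; (7|11)=-1, (10|11)=-1; (−1)^{3·5·5}·(-1)^5·(-1)^3 = -1.
v=29: a=29^0·(≡28), b=29^1·(≡25) mod 29; (28|29)=+1, (25|29)=+1; (−1)^{0·1·14}·(+1)^1·(+1)^0 = +1.
v=37: a=37^1·(≡24), b=37^3·(≡31) mod 37; (24|37)=-1, (31|37)=-1; (−1)^{1·3·18}·(-1)^3·(-1)^1 = +1.
v=47: a=47^0·(≡38), b=47^-2·(≡10) mod 47; (38|47)=-1, (10|47)=-1; (−1)^{0·-2·23}·(-1)^-2·(-1)^0 = +1.
v=3: a=3^0·(≡2), b=3^-2·(≡1) mod 3; (2|3)=-1, (1|3)=+1; (−1)^{0·-2·1}·(-1)^-2·(+1)^0 = +1.
(-9361, -3529097 / ℚ) ramifies at {2, 11, 23, ∞}: a division algebra.

[2, 11, 23, inf]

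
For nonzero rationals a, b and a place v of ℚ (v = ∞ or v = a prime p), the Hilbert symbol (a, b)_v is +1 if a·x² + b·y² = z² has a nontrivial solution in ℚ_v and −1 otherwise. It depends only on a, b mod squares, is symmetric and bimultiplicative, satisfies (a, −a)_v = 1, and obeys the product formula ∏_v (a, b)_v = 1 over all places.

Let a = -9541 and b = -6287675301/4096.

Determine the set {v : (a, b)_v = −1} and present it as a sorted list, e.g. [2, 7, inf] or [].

(a, b) ≡ (-9541, -958341) mod (ℚ^×)²; places V = {2, 3, 7, 17, 19, 23, 29, 43, 47, ∞}.
(a,b)_29: α=1, u≡19; β=0, v≡22 (mod 29); (19|29)=-1, (22|29)=+1; sign (−1)^0·-1^0·+1^1 = +1.
(a,b)_7: α=1, u≡2; β=0, v≡2 (mod 7); (2|7)=+1, (2|7)=+1; sign (−1)^0·+1^0·+1^1 = +1.
(a,b)_47: α=1, u≡32; β=0, v≡3 (mod 47); (32|47)=+1, (3|47)=+1; sign (−1)^0·+1^0·+1^1 = +1.
(a,b)_43: α=0, u≡5; β=1, v≡33 (mod 43); (5|43)=-1, (33|43)=-1; sign (−1)^0·-1^1·-1^0 = -1.
(a,b)_19: α=0, u≡16; β=1, v≡5 (mod 19); (16|19)=+1, (5|19)=+1; sign (−1)^0·+1^1·+1^0 = +1.
(a,b)_23: α=0, u≡4; β=1, v≡4 (mod 23); (4|23)=+1, (4|23)=+1; sign (−1)^0·+1^1·+1^0 = +1.
(a,b)_17: α=0, u≡13; β=1, v≡16 (mod 17); (13|17)=+1, (16|17)=+1; sign (−1)^0·+1^1·+1^0 = +1.
(a,b)_2: α=0, β=-12; u≡3, v≡3 (mod 8); ε(u)ε(v)=1·1, αω(v)=0·1, βω(u)=-12·1; sum ≡ 1  ⇒  -1.
(a,b)_3: α=0, u≡2; β=9, v≡2 (mod 3); (2|3)=-1, (2|3)=-1; sign (−1)^0·-1^9·-1^0 = -1.
(a,b)_∞: sgn(-9541)=−, sgn(-958341)=−, so -1.
|Ram(-9541, -958341)| = 4, even; anisotropic at {2, 3, 43, ∞}.

[2, 3, 43, inf]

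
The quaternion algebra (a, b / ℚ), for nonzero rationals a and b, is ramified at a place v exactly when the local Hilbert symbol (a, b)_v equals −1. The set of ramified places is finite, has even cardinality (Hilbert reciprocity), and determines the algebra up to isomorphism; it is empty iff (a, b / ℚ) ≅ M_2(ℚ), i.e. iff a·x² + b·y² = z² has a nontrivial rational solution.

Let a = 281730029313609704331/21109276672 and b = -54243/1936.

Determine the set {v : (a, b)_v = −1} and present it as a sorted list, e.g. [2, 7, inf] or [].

[2, 19]

Mod squares: a ≡ 58971858, b ≡ -123. Check v ∈ {∞, 2, 3, 7, 11, 19, 31, 37, 41}.
v=2: v_2(a)=-17, v_2(b)=-4; units ≡ 1, 5 (mod 8); ε·ε+αω+βω = 0·0+-17·1+-4·0 ≡ 1  ⇒  (a,b)_2 = -1.
v=7: a=7^6·(≡1), b=7^2·(≡5) mod 7; (1|7)=+1, (5|7)=-1; (−1)^{6·2·3}·(+1)^2·(-1)^6 = +1.
v=41: a=41^3·(≡6), b=41^1·(≡17) mod 41; (6|41)=-1, (17|41)=-1; (−1)^{3·1·20}·(-1)^1·(-1)^3 = +1.
v=∞: 58971858 > 0 and -123 < 0  ⇒  (a,b)_∞ = +1.
v=19: a=19^1·(≡15), b=19^0·(≡18) mod 19; (15|19)=-1, (18|19)=-1; (−1)^{1·0·9}·(-1)^0·(-1)^1 = -1.
v=11: a=11^-5·(≡6), b=11^-2·(≡4) mod 11; (6|11)=-1, (4|11)=+1; (−1)^{-5·-2·5}·(-1)^-2·(+1)^-5 = +1.
v=37: a=37^1·(≡18), b=37^0·(≡3) mod 37; (18|37)=-1, (3|37)=+1; (−1)^{1·0·18}·(-1)^0·(+1)^1 = +1.
v=3: a=3^13·(≡2), b=3^3·(≡1) mod 3; (2|3)=-1, (1|3)=+1; (−1)^{13·3·1}·(-1)^3·(+1)^13 = +1.
v=31: a=31^1·(≡21), b=31^0·(≡16) mod 31; (21|31)=-1, (16|31)=+1; (−1)^{1·0·15}·(-1)^0·(+1)^1 = +1.
(58971858, -123 / ℚ) ramifies at {2, 19}: a division algebra.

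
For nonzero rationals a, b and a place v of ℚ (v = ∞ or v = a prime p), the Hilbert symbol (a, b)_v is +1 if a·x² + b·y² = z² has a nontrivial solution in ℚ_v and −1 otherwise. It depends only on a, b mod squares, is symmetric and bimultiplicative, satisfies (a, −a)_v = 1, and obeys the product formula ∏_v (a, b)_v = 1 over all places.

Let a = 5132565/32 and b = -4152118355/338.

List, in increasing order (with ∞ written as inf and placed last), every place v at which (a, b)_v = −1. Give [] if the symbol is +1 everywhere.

Mod squares: a ≡ 126730, b ≡ -15697990. Check v ∈ {∞, 2, 3, 5, 7, 11, 13, 19, 23, 29, 37}.
v=19: a=19^1·(≡17), b=19^1·(≡9) mod 19; (17|19)=+1, (9|19)=+1; (−1)^{1·1·9}·(+1)^1·(+1)^1 = -1.
v=7: a=7^0·(≡1), b=7^1·(≡6) mod 7; (1|7)=+1, (6|7)=-1; (−1)^{0·1·3}·(+1)^1·(-1)^0 = +1.
v=37: a=37^0·(≡15), b=37^1·(≡21) mod 37; (15|37)=-1, (21|37)=+1; (−1)^{0·1·18}·(-1)^1·(+1)^0 = -1.
v=2: v_2(a)=-5, v_2(b)=-1; units ≡ 5, 5 (mod 8); ε·ε+αω+βω = 0·0+-5·1+-1·1 ≡ 0  ⇒  (a,b)_2 = +1.
v=29: a=29^1·(≡9), b=29^1·(≡16) mod 29; (9|29)=+1, (16|29)=+1; (−1)^{1·1·14}·(+1)^1·(+1)^1 = +1.
v=11: a=11^0·(≡2), b=11^1·(≡10) mod 11; (2|11)=-1, (10|11)=-1; (−1)^{0·1·5}·(-1)^1·(-1)^0 = -1.
v=13: a=13^0·(≡8), b=13^-2·(≡9) mod 13; (8|13)=-1, (9|13)=+1; (−1)^{0·-2·6}·(-1)^-2·(+1)^0 = +1.
v=3: a=3^4·(≡1), b=3^0·(≡2) mod 3; (1|3)=+1, (2|3)=-1; (−1)^{4·0·1}·(+1)^0·(-1)^4 = +1.
v=23: a=23^1·(≡1), b=23^2·(≡12) mod 23; (1|23)=+1, (12|23)=+1; (−1)^{1·2·11}·(+1)^2·(+1)^1 = +1.
v=5: a=5^1·(≡4), b=5^1·(≡3) mod 5; (4|5)=+1, (3|5)=-1; (−1)^{1·1·2}·(+1)^1·(-1)^1 = -1.
v=∞: 126730 > 0 and -15697990 < 0  ⇒  (a,b)_∞ = +1.
(126730, -15697990 / ℚ) ramifies at {5, 11, 19, 37}: a division algebra.

[5, 11, 19, 37]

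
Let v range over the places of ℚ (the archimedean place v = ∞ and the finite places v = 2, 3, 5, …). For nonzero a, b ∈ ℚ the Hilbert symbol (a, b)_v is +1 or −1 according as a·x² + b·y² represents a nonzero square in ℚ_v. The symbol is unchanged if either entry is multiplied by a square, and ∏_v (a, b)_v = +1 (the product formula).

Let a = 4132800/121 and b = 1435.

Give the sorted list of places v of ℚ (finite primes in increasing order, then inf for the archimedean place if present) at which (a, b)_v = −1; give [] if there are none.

(a, b) ≡ (287, 1435) mod (ℚ^×)²; places V = {2, 3, 5, 7, 11, 41, ∞}.
(a,b)_3: α=2, u≡2; β=0, v≡1 (mod 3); (2|3)=-1, (1|3)=+1; sign (−1)^0·-1^0·+1^2 = +1.
(a,b)_7: α=1, u≡3; β=1, v≡2 (mod 7); (3|7)=-1, (2|7)=+1; sign (−1)^1·-1^1·+1^1 = +1.
(a,b)_2: α=6, β=0; u≡7, v≡3 (mod 8); ε(u)ε(v)=1·1, αω(v)=6·1, βω(u)=0·0; sum ≡ 1  ⇒  -1.
(a,b)_11: α=-2, u≡1; β=0, v≡5 (mod 11); (1|11)=+1, (5|11)=+1; sign (−1)^0·+1^0·+1^-2 = +1.
(a,b)_5: α=2, u≡2; β=1, v≡2 (mod 5); (2|5)=-1, (2|5)=-1; sign (−1)^0·-1^1·-1^2 = -1.
(a,b)_∞: sgn(287)=+, sgn(1435)=+, so +1.
(a,b)_41: α=1, u≡30; β=1, v≡35 (mod 41); (30|41)=-1, (35|41)=-1; sign (−1)^0·-1^1·-1^1 = +1.
(287, 1435 / ℚ) ramifies at {2, 5}: a division algebra.

[2, 5]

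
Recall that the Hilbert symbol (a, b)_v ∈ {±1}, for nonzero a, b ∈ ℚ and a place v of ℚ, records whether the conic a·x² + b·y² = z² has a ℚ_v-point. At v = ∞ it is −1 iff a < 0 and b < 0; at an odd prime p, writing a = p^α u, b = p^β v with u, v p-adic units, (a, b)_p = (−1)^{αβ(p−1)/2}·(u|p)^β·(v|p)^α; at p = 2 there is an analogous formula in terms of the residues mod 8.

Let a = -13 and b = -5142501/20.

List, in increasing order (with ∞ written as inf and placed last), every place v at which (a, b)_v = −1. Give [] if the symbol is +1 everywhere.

[2, 3, 5, 13, 23, inf]

(a, b) ≡ (-13, -345) mod (ℚ^×)²; places V = {2, 3, 5, 7, 13, 23, ∞}.
(a,b)_∞: sgn(-13)=−, sgn(-345)=−, so -1.
(a,b)_7: α=0, u≡1; β=2, v≡5 (mod 7); (1|7)=+1, (5|7)=-1; sign (−1)^0·+1^2·-1^0 = +1.
(a,b)_2: α=0, β=-2; u≡3, v≡7 (mod 8); ε(u)ε(v)=1·1, αω(v)=0·0, βω(u)=-2·1; sum ≡ 1  ⇒  -1.
(a,b)_23: α=0, u≡10; β=1, v≡9 (mod 23); (10|23)=-1, (9|23)=+1; sign (−1)^0·-1^1·+1^0 = -1.
(a,b)_13: α=1, u≡12; β=2, v≡8 (mod 13); (12|13)=+1, (8|13)=-1; sign (−1)^0·+1^2·-1^1 = -1.
(a,b)_3: α=0, u≡2; β=3, v≡2 (mod 3); (2|3)=-1, (2|3)=-1; sign (−1)^0·-1^3·-1^0 = -1.
(a,b)_5: α=0, u≡2; β=-1, v≡1 (mod 5); (2|5)=-1, (1|5)=+1; sign (−1)^0·-1^-1·+1^0 = -1.
(-13, -345 / ℚ) ramifies at {2, 3, 5, 13, 23, ∞}: a division algebra.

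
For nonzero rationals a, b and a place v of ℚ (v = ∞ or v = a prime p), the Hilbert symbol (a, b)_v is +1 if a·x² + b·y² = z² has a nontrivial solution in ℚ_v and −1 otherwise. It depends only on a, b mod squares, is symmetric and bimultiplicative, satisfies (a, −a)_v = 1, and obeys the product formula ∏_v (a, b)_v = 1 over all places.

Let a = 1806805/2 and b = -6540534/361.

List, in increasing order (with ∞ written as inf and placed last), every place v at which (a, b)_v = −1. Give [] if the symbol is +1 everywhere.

[3, 13]

Mod squares: a ≡ 10010, b ≡ -6006. Check v ∈ {∞, 2, 3, 5, 7, 11, 13, 19}.
v=19: a=19^2·(≡4), b=19^-2·(≡7) mod 19; (4|19)=+1, (7|19)=+1; (−1)^{2·-2·9}·(+1)^-2·(+1)^2 = +1.
v=11: a=11^1·(≡7), b=11^3·(≡4) mod 11; (7|11)=-1, (4|11)=+1; (−1)^{1·3·5}·(-1)^3·(+1)^1 = +1.
v=7: a=7^1·(≡2), b=7^1·(≡3) mod 7; (2|7)=+1, (3|7)=-1; (−1)^{1·1·3}·(+1)^1·(-1)^1 = +1.
v=13: a=13^1·(≡1), b=13^1·(≡6) mod 13; (1|13)=+1, (6|13)=-1; (−1)^{1·1·6}·(+1)^1·(-1)^1 = -1.
v=3: a=3^0·(≡2), b=3^3·(≡2) mod 3; (2|3)=-1, (2|3)=-1; (−1)^{0·3·1}·(-1)^3·(-1)^0 = -1.
v=5: a=5^1·(≡3), b=5^0·(≡1) mod 5; (3|5)=-1, (1|5)=+1; (−1)^{1·0·2}·(-1)^0·(+1)^1 = +1.
v=2: v_2(a)=-1, v_2(b)=1; units ≡ 5, 5 (mod 8); ε·ε+αω+βω = 0·0+-1·1+1·1 ≡ 0  ⇒  (a,b)_2 = +1.
v=∞: 10010 > 0 and -6006 < 0  ⇒  (a,b)_∞ = +1.
|Ram(10010, -6006)| = 2, even; anisotropic at {3, 13}.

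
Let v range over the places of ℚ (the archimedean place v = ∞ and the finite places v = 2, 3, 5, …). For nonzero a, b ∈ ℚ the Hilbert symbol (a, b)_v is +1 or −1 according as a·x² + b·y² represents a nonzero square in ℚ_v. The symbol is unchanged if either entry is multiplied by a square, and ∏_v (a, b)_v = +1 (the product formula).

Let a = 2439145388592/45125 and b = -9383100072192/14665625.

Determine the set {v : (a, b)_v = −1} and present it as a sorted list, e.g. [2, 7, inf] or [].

Mod squares: a ≡ 15, b ≡ -2145. Check v ∈ {∞, 2, 3, 5, 7, 11, 13, 19, 23}.
v=11: a=11^4·(≡3), b=11^1·(≡1) mod 11; (3|11)=+1, (1|11)=+1; (−1)^{4·1·5}·(+1)^1·(+1)^4 = +1.
v=2: v_2(a)=4, v_2(b)=8; units ≡ 7, 7 (mod 8); ε·ε+αω+βω = 1·1+4·0+8·0 ≡ 1  ⇒  (a,b)_2 = -1.
v=∞: 15 > 0 and -2145 < 0  ⇒  (a,b)_∞ = +1.
v=5: a=5^-3·(≡2), b=5^-5·(≡1) mod 5; (2|5)=-1, (1|5)=+1; (−1)^{-3·-5·2}·(-1)^-5·(+1)^-3 = -1.
v=7: a=7^0·(≡1), b=7^2·(≡4) mod 7; (1|7)=+1, (4|7)=+1; (−1)^{0·2·3}·(+1)^2·(+1)^0 = +1.
v=13: a=13^0·(≡8), b=13^-1·(≡1) mod 13; (8|13)=-1, (1|13)=+1; (−1)^{0·-1·6}·(-1)^-1·(+1)^0 = -1.
v=3: a=3^9·(≡2), b=3^5·(≡2) mod 3; (2|3)=-1, (2|3)=-1; (−1)^{9·5·1}·(-1)^5·(-1)^9 = -1.
v=23: a=23^2·(≡5), b=23^4·(≡15) mod 23; (5|23)=-1, (15|23)=-1; (−1)^{2·4·11}·(-1)^4·(-1)^2 = +1.
v=19: a=19^-2·(≡10), b=19^-2·(≡15) mod 19; (10|19)=-1, (15|19)=-1; (−1)^{-2·-2·9}·(-1)^-2·(-1)^-2 = +1.
|Ram(15, -2145)| = 4, even; anisotropic at {2, 3, 5, 13}.

[2, 3, 5, 13]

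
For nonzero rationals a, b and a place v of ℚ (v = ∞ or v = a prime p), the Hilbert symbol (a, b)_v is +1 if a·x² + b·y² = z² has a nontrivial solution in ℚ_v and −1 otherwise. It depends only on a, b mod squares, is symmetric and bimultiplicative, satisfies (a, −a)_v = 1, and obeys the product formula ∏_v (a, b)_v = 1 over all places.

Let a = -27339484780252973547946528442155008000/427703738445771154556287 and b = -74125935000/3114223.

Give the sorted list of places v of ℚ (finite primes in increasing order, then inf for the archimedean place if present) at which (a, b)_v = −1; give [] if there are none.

(a, b) ≡ (-35, -42) mod (ℚ^×)²; places V = {2, 3, 5, 7, 13, 17, 19, 23, 29, 41, ∞}.
(a,b)_7: α=-5, u≡2; β=-1, v≡4 (mod 7); (2|7)=+1, (4|7)=+1; sign (−1)^1·+1^-1·+1^-5 = -1.
(a,b)_41: α=2, u≡17; β=0, v≡18 (mod 41); (17|41)=-1, (18|41)=+1; sign (−1)^0·-1^0·+1^2 = +1.
(a,b)_17: α=-2, u≡4; β=0, v≡4 (mod 17); (4|17)=+1, (4|17)=+1; sign (−1)^0·+1^0·+1^-2 = +1.
(a,b)_2: α=22, β=3; u≡5, v≡3 (mod 8); ε(u)ε(v)=0·1, αω(v)=22·1, βω(u)=3·1; sum ≡ 1  ⇒  -1.
(a,b)_3: α=14, u≡1; β=5, v≡1 (mod 3); (1|3)=+1, (1|3)=+1; sign (−1)^0·+1^5·+1^14 = +1.
(a,b)_∞: sgn(-35)=−, sgn(-42)=−, so -1.
(a,b)_23: α=-6, u≡22; β=-2, v≡3 (mod 23); (22|23)=-1, (3|23)=+1; sign (−1)^0·-1^-2·+1^-6 = +1.
(a,b)_19: α=6, u≡15; β=2, v≡10 (mod 19); (15|19)=-1, (10|19)=-1; sign (−1)^0·-1^2·-1^6 = +1.
(a,b)_5: α=3, u≡3; β=4, v≡3 (mod 5); (3|5)=-1, (3|5)=-1; sign (−1)^0·-1^4·-1^3 = -1.
(a,b)_29: α=-6, u≡4; β=-2, v≡23 (mod 29); (4|29)=+1, (23|29)=+1; sign (−1)^0·+1^-2·+1^-6 = +1.
(a,b)_13: α=10, u≡1; β=2, v≡1 (mod 13); (1|13)=+1, (1|13)=+1; sign (−1)^0·+1^2·+1^10 = +1.
Ram(-35, -42) = {2, 5, 7, ∞}; no ℚ_2-point on the conic.

[2, 5, 7, inf]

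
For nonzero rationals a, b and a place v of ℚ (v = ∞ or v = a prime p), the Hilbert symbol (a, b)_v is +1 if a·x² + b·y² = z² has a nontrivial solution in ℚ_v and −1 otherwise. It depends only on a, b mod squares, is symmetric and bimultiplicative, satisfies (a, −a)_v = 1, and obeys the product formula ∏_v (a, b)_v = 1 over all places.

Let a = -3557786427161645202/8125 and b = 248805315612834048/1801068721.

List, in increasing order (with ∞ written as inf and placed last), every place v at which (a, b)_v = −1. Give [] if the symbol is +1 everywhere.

[3, 17]

(a, b) ≡ (-25194, 17) mod (ℚ^×)²; places V = {2, 3, 5, 13, 17, 19, 31, 37, ∞}.
(a,b)_5: α=-4, u≡1; β=0, v≡3 (mod 5); (1|5)=+1, (3|5)=-1; sign (−1)^0·+1^0·-1^-4 = +1.
(a,b)_19: α=3, u≡6; β=2, v≡9 (mod 19); (6|19)=+1, (9|19)=+1; sign (−1)^0·+1^2·+1^3 = +1.
(a,b)_2: α=1, β=8; u≡3, v≡1 (mod 8); ε(u)ε(v)=1·0, αω(v)=1·0, βω(u)=8·1; sum ≡ 0  ⇒  +1.
(a,b)_37: α=0, u≡30; β=-4, v≡24 (mod 37); (30|37)=+1, (24|37)=-1; sign (−1)^0·+1^-4·-1^0 = +1.
(a,b)_17: α=9, u≡6; β=7, v≡2 (mod 17); (6|17)=-1, (2|17)=+1; sign (−1)^0·-1^7·+1^9 = -1.
(a,b)_∞: sgn(-25194)=−, sgn(17)=+, so +1.
(a,b)_13: α=-1, u≡9; β=0, v≡12 (mod 13); (9|13)=+1, (12|13)=+1; sign (−1)^0·+1^0·+1^-1 = +1.
(a,b)_3: α=7, u≡2; β=8, v≡2 (mod 3); (2|3)=-1, (2|3)=-1; sign (−1)^0·-1^8·-1^7 = -1.
(a,b)_31: α=0, u≡1; β=-2, v≡17 (mod 31); (1|31)=+1, (17|31)=-1; sign (−1)^0·+1^-2·-1^0 = +1.
(-25194, 17 / ℚ) ramifies at {3, 17}: a division algebra.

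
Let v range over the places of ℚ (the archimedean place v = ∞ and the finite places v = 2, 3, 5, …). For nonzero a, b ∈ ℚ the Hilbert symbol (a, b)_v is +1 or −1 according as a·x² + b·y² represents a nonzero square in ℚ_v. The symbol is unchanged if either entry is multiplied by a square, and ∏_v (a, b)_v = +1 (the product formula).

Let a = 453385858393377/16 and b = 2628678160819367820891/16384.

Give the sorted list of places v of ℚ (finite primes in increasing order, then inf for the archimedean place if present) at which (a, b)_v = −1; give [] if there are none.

(a, b) ≡ (4229953, 17524091) mod (ℚ^×)²; places V = {2, 3, 7, 13, 17, 23, 29, 43, 47, ∞}.
(a,b)_23: α=1, u≡6; β=1, v≡10 (mod 23); (6|23)=+1, (10|23)=-1; sign (−1)^1·+1^1·-1^1 = +1.
(a,b)_47: α=1, u≡13; β=1, v≡34 (mod 47); (13|47)=-1, (34|47)=+1; sign (−1)^1·-1^1·+1^1 = +1.
(a,b)_2: α=-4, β=-14; u≡1, v≡3 (mod 8); ε(u)ε(v)=0·1, αω(v)=-4·1, βω(u)=-14·0; sum ≡ 0  ⇒  +1.
(a,b)_7: α=3, u≡1; β=4, v≡4 (mod 7); (1|7)=+1, (4|7)=+1; sign (−1)^0·+1^4·+1^3 = +1.
(a,b)_∞: sgn(4229953)=+, sgn(17524091)=+, so +1.
(a,b)_13: α=1, u≡3; β=5, v≡5 (mod 13); (3|13)=+1, (5|13)=-1; sign (−1)^0·+1^5·-1^1 = -1.
(a,b)_43: α=1, u≡37; β=1, v≡5 (mod 43); (37|43)=-1, (5|43)=-1; sign (−1)^1·-1^1·-1^1 = -1.
(a,b)_29: α=2, u≡6; β=3, v≡20 (mod 29); (6|29)=+1, (20|29)=+1; sign (−1)^0·+1^3·+1^2 = +1.
(a,b)_17: α=2, u≡2; β=2, v≡8 (mod 17); (2|17)=+1, (8|17)=+1; sign (−1)^0·+1^2·+1^2 = +1.
(a,b)_3: α=2, u≡1; β=2, v≡2 (mod 3); (1|3)=+1, (2|3)=-1; sign (−1)^0·+1^2·-1^2 = +1.
Ram(4229953, 17524091) = {13, 43}; no ℚ_13-point on the conic.

[13, 43]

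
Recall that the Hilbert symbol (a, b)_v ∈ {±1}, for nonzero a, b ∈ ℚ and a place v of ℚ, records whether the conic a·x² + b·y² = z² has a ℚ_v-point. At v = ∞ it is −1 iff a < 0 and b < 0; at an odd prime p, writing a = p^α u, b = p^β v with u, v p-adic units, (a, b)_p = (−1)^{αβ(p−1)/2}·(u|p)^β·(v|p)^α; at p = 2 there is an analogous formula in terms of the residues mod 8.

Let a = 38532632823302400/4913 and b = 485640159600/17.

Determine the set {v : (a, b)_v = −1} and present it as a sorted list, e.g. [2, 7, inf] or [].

[17, 43]

(a, b) ≡ (37458633, 67983) mod (ℚ^×)²; places V = {2, 3, 5, 17, 19, 29, 31, 43, ∞}.
(a,b)_3: α=3, u≡1; β=1, v≡2 (mod 3); (1|3)=+1, (2|3)=-1; sign (−1)^1·+1^1·-1^3 = +1.
(a,b)_17: α=-3, u≡14; β=-1, v≡13 (mod 17); (14|17)=-1, (13|17)=+1; sign (−1)^0·-1^-1·+1^-3 = -1.
(a,b)_31: α=1, u≡9; β=1, v≡6 (mod 31); (9|31)=+1, (6|31)=-1; sign (−1)^1·+1^1·-1^1 = +1.
(a,b)_5: α=2, u≡2; β=2, v≡2 (mod 5); (2|5)=-1, (2|5)=-1; sign (−1)^0·-1^2·-1^2 = +1.
(a,b)_43: α=1, u≡39; β=1, v≡34 (mod 43); (39|43)=-1, (34|43)=-1; sign (−1)^1·-1^1·-1^1 = -1.
(a,b)_19: α=3, u≡13; β=2, v≡6 (mod 19); (13|19)=-1, (6|19)=+1; sign (−1)^0·-1^2·+1^3 = +1.
(a,b)_29: α=3, u≡21; β=2, v≡24 (mod 29); (21|29)=-1, (24|29)=+1; sign (−1)^0·-1^2·+1^3 = +1.
(a,b)_∞: sgn(37458633)=+, sgn(67983)=+, so +1.
(a,b)_2: α=8, β=4; u≡1, v≡7 (mod 8); ε(u)ε(v)=0·1, αω(v)=8·0, βω(u)=4·0; sum ≡ 0  ⇒  +1.
Ram(37458633, 67983) = {17, 43}; no ℚ_17-point on the conic.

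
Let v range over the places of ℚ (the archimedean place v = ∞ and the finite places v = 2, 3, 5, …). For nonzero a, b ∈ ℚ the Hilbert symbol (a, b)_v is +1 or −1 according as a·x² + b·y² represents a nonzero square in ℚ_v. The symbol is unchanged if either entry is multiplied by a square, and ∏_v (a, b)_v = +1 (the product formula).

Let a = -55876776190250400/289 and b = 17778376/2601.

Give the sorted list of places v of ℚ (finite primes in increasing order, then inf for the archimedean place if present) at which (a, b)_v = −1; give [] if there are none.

(a, b) ≡ (-154, 90706) mod (ℚ^×)²; places V = {2, 3, 5, 7, 11, 17, 19, 31, ∞}.
(a,b)_19: α=2, u≡16; β=1, v≡4 (mod 19); (16|19)=+1, (4|19)=+1; sign (−1)^0·+1^1·+1^2 = +1.
(a,b)_17: α=-2, u≡13; β=-2, v≡11 (mod 17); (13|17)=+1, (11|17)=-1; sign (−1)^0·+1^-2·-1^-2 = +1.
(a,b)_2: α=5, β=3; u≡3, v≡1 (mod 8); ε(u)ε(v)=1·0, αω(v)=5·0, βω(u)=3·1; sum ≡ 1  ⇒  -1.
(a,b)_∞: sgn(-154)=−, sgn(90706)=+, so +1.
(a,b)_5: α=2, u≡1; β=0, v≡1 (mod 5); (1|5)=+1, (1|5)=+1; sign (−1)^0·+1^0·+1^2 = +1.
(a,b)_3: α=2, u≡2; β=-2, v≡1 (mod 3); (2|3)=-1, (1|3)=+1; sign (−1)^0·-1^-2·+1^2 = +1.
(a,b)_11: α=3, u≡6; β=1, v≡6 (mod 11); (6|11)=-1, (6|11)=-1; sign (−1)^1·-1^1·-1^3 = -1.
(a,b)_31: α=2, u≡5; β=1, v≡22 (mod 31); (5|31)=+1, (22|31)=-1; sign (−1)^0·+1^1·-1^2 = +1.
(a,b)_7: α=5, u≡5; β=3, v≡1 (mod 7); (5|7)=-1, (1|7)=+1; sign (−1)^1·-1^3·+1^5 = +1.
(-154, 90706 / ℚ) ramifies at {2, 11}: a division algebra.

[2, 11]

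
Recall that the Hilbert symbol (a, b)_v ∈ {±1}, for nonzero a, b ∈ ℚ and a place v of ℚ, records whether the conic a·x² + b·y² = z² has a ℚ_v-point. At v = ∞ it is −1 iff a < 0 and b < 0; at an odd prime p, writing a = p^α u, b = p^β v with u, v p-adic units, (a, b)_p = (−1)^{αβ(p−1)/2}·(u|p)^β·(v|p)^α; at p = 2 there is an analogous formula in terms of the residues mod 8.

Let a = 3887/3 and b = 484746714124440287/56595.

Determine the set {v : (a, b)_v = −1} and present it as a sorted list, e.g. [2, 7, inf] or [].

[3, 7]

(a, b) ≡ (69, 26565) mod (ℚ^×)²; places V = {2, 3, 5, 7, 11, 13, 17, 23, ∞}.
(a,b)_23: α=1, u≡18; β=3, v≡20 (mod 23); (18|23)=+1, (20|23)=-1; sign (−1)^1·+1^3·-1^1 = +1.
(a,b)_∞: sgn(69)=+, sgn(26565)=+, so +1.
(a,b)_11: α=0, u≡5; β=-1, v≡10 (mod 11); (5|11)=+1, (10|11)=-1; sign (−1)^0·+1^-1·-1^0 = +1.
(a,b)_17: α=0, u≡15; β=2, v≡11 (mod 17); (15|17)=+1, (11|17)=-1; sign (−1)^0·+1^2·-1^0 = +1.
(a,b)_7: α=0, u≡3; β=-3, v≡4 (mod 7); (3|7)=-1, (4|7)=+1; sign (−1)^0·-1^-3·+1^0 = -1.
(a,b)_5: α=0, u≡4; β=-1, v≡3 (mod 5); (4|5)=+1, (3|5)=-1; sign (−1)^0·+1^-1·-1^0 = +1.
(a,b)_13: α=2, u≡12; β=10, v≡6 (mod 13); (12|13)=+1, (6|13)=-1; sign (−1)^0·+1^10·-1^2 = +1.
(a,b)_2: α=0, β=0; u≡5, v≡5 (mod 8); ε(u)ε(v)=0·0, αω(v)=0·1, βω(u)=0·1; sum ≡ 0  ⇒  +1.
(a,b)_3: α=-1, u≡2; β=-1, v≡2 (mod 3); (2|3)=-1, (2|3)=-1; sign (−1)^1·-1^-1·-1^-1 = -1.
|Ram(69, 26565)| = 2, even; anisotropic at {3, 7}.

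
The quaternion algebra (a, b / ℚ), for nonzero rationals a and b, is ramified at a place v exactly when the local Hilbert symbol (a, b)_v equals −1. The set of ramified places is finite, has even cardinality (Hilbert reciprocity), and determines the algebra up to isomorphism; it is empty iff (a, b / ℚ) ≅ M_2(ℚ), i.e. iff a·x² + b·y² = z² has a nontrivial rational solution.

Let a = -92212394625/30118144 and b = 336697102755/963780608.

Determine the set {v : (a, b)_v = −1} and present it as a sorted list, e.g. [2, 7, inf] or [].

(a, b) ≡ (-65, 390) mod (ℚ^×)²; places V = {2, 3, 5, 7, 13, 19, 31, ∞}.
(a,b)_2: α=-8, β=-13; u≡7, v≡3 (mod 8); ε(u)ε(v)=1·1, αω(v)=-8·1, βω(u)=-13·0; sum ≡ 1  ⇒  -1.
(a,b)_5: α=3, u≡2; β=1, v≡2 (mod 5); (2|5)=-1, (2|5)=-1; sign (−1)^0·-1^1·-1^3 = +1.
(a,b)_13: α=1, u≡6; β=1, v≡1 (mod 13); (6|13)=-1, (1|13)=+1; sign (−1)^0·-1^1·+1^1 = -1.
(a,b)_3: α=10, u≡1; β=15, v≡1 (mod 3); (1|3)=+1, (1|3)=+1; sign (−1)^0·+1^15·+1^10 = +1.
(a,b)_31: α=2, u≡16; β=0, v≡2 (mod 31); (16|31)=+1, (2|31)=+1; sign (−1)^0·+1^0·+1^2 = +1.
(a,b)_∞: sgn(-65)=−, sgn(390)=+, so +1.
(a,b)_7: α=-6, u≡5; β=-6, v≡3 (mod 7); (5|7)=-1, (3|7)=-1; sign (−1)^0·-1^-6·-1^-6 = +1.
(a,b)_19: α=0, u≡5; β=2, v≡13 (mod 19); (5|19)=+1, (13|19)=-1; sign (−1)^0·+1^2·-1^0 = +1.
Ram(-65, 390) = {2, 13}; no ℚ_2-point on the conic.

[2, 13]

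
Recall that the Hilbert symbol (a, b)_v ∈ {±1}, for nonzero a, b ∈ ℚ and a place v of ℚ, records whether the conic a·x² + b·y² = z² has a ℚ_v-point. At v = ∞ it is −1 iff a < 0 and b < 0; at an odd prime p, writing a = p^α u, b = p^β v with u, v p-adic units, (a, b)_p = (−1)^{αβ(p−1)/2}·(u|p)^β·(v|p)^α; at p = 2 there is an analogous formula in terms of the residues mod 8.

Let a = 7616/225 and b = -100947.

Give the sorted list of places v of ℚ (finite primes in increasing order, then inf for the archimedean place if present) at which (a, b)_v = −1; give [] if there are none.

Mod squares: a ≡ 119, b ≡ -100947. Check v ∈ {∞, 2, 3, 5, 7, 11, 17, 19, 23}.
v=11: a=11^0·(≡3), b=11^1·(≡8) mod 11; (3|11)=+1, (8|11)=-1; (−1)^{0·1·5}·(+1)^1·(-1)^0 = +1.
v=∞: 119 > 0 and -100947 < 0  ⇒  (a,b)_∞ = +1.
v=7: a=7^1·(≡3), b=7^1·(≡6) mod 7; (3|7)=-1, (6|7)=-1; (−1)^{1·1·3}·(-1)^1·(-1)^1 = -1.
v=17: a=17^1·(≡10), b=17^0·(≡16) mod 17; (10|17)=-1, (16|17)=+1; (−1)^{1·0·8}·(-1)^0·(+1)^1 = +1.
v=19: a=19^0·(≡1), b=19^1·(≡7) mod 19; (1|19)=+1, (7|19)=+1; (−1)^{0·1·9}·(+1)^1·(+1)^0 = +1.
v=5: a=5^-2·(≡4), b=5^0·(≡3) mod 5; (4|5)=+1, (3|5)=-1; (−1)^{-2·0·2}·(+1)^0·(-1)^-2 = +1.
v=2: v_2(a)=6, v_2(b)=0; units ≡ 7, 5 (mod 8); ε·ε+αω+βω = 1·0+6·1+0·0 ≡ 0  ⇒  (a,b)_2 = +1.
v=23: a=23^0·(≡4), b=23^1·(≡4) mod 23; (4|23)=+1, (4|23)=+1; (−1)^{0·1·11}·(+1)^1·(+1)^0 = +1.
v=3: a=3^-2·(≡2), b=3^1·(≡2) mod 3; (2|3)=-1, (2|3)=-1; (−1)^{-2·1·1}·(-1)^1·(-1)^-2 = -1.
(119, -100947 / ℚ) ramifies at {3, 7}: a division algebra.

[3, 7]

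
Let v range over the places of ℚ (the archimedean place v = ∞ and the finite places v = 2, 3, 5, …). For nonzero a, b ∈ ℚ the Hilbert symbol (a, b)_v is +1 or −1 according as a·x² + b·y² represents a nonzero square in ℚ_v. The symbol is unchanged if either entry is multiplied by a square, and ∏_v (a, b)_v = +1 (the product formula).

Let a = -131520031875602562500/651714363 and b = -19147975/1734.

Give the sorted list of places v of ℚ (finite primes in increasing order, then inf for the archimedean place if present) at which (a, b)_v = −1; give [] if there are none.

[2, 3, 29, inf]

Mod squares: a ≡ -627, b ≡ -1914. Check v ∈ {∞, 2, 3, 5, 7, 11, 17, 19, 29}.
v=29: a=29^4·(≡10), b=29^1·(≡15) mod 29; (10|29)=-1, (15|29)=-1; (−1)^{4·1·14}·(-1)^1·(-1)^4 = -1.
v=17: a=17^-6·(≡16), b=17^-2·(≡10) mod 17; (16|17)=+1, (10|17)=-1; (−1)^{-6·-2·8}·(+1)^-2·(-1)^-6 = +1.
v=5: a=5^6·(≡2), b=5^2·(≡4) mod 5; (2|5)=-1, (4|5)=+1; (−1)^{6·2·2}·(-1)^2·(+1)^6 = +1.
v=∞: -627 < 0 and -1914 < 0  ⇒  (a,b)_∞ = -1.
v=7: a=7^6·(≡6), b=7^4·(≡1) mod 7; (6|7)=-1, (1|7)=+1; (−1)^{6·4·3}·(-1)^4·(+1)^6 = +1.
v=11: a=11^3·(≡9), b=11^1·(≡2) mod 11; (9|11)=+1, (2|11)=-1; (−1)^{3·1·5}·(+1)^1·(-1)^3 = +1.
v=3: a=3^-3·(≡1), b=3^-1·(≡1) mod 3; (1|3)=+1, (1|3)=+1; (−1)^{-3·-1·1}·(+1)^-1·(+1)^-3 = -1.
v=19: a=19^1·(≡16), b=19^0·(≡7) mod 19; (16|19)=+1, (7|19)=+1; (−1)^{1·0·9}·(+1)^0·(+1)^1 = +1.
v=2: v_2(a)=2, v_2(b)=-1; units ≡ 5, 3 (mod 8); ε·ε+αω+βω = 0·1+2·1+-1·1 ≡ 1  ⇒  (a,b)_2 = -1.
(-627, -1914 / ℚ) ramifies at {2, 3, 29, ∞}: a division algebra.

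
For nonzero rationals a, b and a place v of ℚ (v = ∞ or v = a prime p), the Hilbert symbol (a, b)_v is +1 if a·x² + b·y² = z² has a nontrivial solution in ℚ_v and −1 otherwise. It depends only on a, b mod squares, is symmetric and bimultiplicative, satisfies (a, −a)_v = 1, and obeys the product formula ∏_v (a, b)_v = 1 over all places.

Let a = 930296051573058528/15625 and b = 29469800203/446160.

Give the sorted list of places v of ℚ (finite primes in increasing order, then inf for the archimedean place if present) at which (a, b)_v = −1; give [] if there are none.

[2, 5, 11, 17, 23, 29]

Mod squares: a ≡ 2958, b ≡ 110055. Check v ∈ {∞, 2, 3, 5, 11, 13, 17, 23, 29}.
v=23: a=23^4·(≡14), b=23^3·(≡8) mod 23; (14|23)=-1, (8|23)=+1; (−1)^{4·3·11}·(-1)^3·(+1)^4 = -1.
v=11: a=11^0·(≡10), b=11^-1·(≡10) mod 11; (10|11)=-1, (10|11)=-1; (−1)^{0·-1·5}·(-1)^-1·(-1)^0 = -1.
v=3: a=3^1·(≡2), b=3^-1·(≡1) mod 3; (2|3)=-1, (1|3)=+1; (−1)^{1·-1·1}·(-1)^-1·(+1)^1 = +1.
v=∞: 2958 > 0 and 110055 > 0  ⇒  (a,b)_∞ = +1.
v=5: a=5^-6·(≡3), b=5^-1·(≡4) mod 5; (3|5)=-1, (4|5)=+1; (−1)^{-6·-1·2}·(-1)^-1·(+1)^-6 = -1.
v=29: a=29^3·(≡12), b=29^1·(≡20) mod 29; (12|29)=-1, (20|29)=+1; (−1)^{3·1·14}·(-1)^1·(+1)^3 = -1.
v=2: v_2(a)=5, v_2(b)=-4; units ≡ 7, 7 (mod 8); ε·ε+αω+βω = 1·1+5·0+-4·0 ≡ 1  ⇒  (a,b)_2 = -1.
v=13: a=13^0·(≡6), b=13^-2·(≡12) mod 13; (6|13)=-1, (12|13)=+1; (−1)^{0·-2·6}·(-1)^-2·(+1)^0 = +1.
v=17: a=17^5·(≡4), b=17^4·(≡12) mod 17; (4|17)=+1, (12|17)=-1; (−1)^{5·4·8}·(+1)^4·(-1)^5 = -1.
Ram(2958, 110055) = {2, 5, 11, 17, 23, 29}; no ℚ_2-point on the conic.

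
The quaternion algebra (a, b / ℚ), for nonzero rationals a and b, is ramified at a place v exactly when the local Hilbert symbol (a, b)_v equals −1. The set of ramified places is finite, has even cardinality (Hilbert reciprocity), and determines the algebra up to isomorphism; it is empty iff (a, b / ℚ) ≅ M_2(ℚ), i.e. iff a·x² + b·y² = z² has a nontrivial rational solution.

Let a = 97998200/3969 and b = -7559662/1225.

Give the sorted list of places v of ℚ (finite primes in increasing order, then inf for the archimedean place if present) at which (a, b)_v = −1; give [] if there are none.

[17, 29]

(a, b) ≡ (979982, -26158) mod (ℚ^×)²; places V = {2, 3, 5, 7, 11, 17, 19, 29, 37, 41, ∞}.
(a,b)_37: α=1, u≡14; β=0, v≡26 (mod 37); (14|37)=-1, (26|37)=+1; sign (−1)^0·-1^0·+1^1 = +1.
(a,b)_2: α=3, β=1; u≡7, v≡1 (mod 8); ε(u)ε(v)=1·0, αω(v)=3·0, βω(u)=1·0; sum ≡ 0  ⇒  +1.
(a,b)_3: α=-4, u≡2; β=0, v≡2 (mod 3); (2|3)=-1, (2|3)=-1; sign (−1)^0·-1^0·-1^-4 = +1.
(a,b)_11: α=0, u≡4; β=1, v≡4 (mod 11); (4|11)=+1, (4|11)=+1; sign (−1)^0·+1^1·+1^0 = +1.
(a,b)_19: α=1, u≡8; β=0, v≡17 (mod 19); (8|19)=-1, (17|19)=+1; sign (−1)^0·-1^0·+1^1 = +1.
(a,b)_17: α=1, u≡13; β=2, v≡5 (mod 17); (13|17)=+1, (5|17)=-1; sign (−1)^0·+1^2·-1^1 = -1.
(a,b)_41: α=1, u≡33; β=1, v≡1 (mod 41); (33|41)=+1, (1|41)=+1; sign (−1)^0·+1^1·+1^1 = +1.
(a,b)_∞: sgn(979982)=+, sgn(-26158)=−, so +1.
(a,b)_29: α=0, u≡27; β=1, v≡17 (mod 29); (27|29)=-1, (17|29)=-1; sign (−1)^0·-1^1·-1^0 = -1.
(a,b)_7: α=-2, u≡5; β=-2, v≡4 (mod 7); (5|7)=-1, (4|7)=+1; sign (−1)^0·-1^-2·+1^-2 = +1.
(a,b)_5: α=2, u≡2; β=-2, v≡2 (mod 5); (2|5)=-1, (2|5)=-1; sign (−1)^0·-1^-2·-1^2 = +1.
Ram(979982, -26158) = {17, 29}; no ℚ_17-point on the conic.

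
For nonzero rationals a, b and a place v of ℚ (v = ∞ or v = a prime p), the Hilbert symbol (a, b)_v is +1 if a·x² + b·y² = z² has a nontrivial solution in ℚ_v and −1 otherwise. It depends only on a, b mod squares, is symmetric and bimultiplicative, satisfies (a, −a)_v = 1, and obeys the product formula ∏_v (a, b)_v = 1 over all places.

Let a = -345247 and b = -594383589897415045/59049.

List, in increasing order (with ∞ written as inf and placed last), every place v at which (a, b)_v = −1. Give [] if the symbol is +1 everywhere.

Mod squares: a ≡ -345247, b ≡ -17481581845. Check v ∈ {∞, 2, 3, 5, 7, 13, 17, 19, 31, 37, 41, 43}.
v=∞: -345247 < 0 and -17481581845 < 0  ⇒  (a,b)_∞ = -1.
v=43: a=43^1·(≡12), b=43^1·(≡7) mod 43; (12|43)=-1, (7|43)=-1; (−1)^{1·1·21}·(-1)^1·(-1)^1 = -1.
v=3: a=3^0·(≡2), b=3^-10·(≡2) mod 3; (2|3)=-1, (2|3)=-1; (−1)^{0·-10·1}·(-1)^-10·(-1)^0 = +1.
v=19: a=19^0·(≡2), b=19^1·(≡12) mod 19; (2|19)=-1, (12|19)=-1; (−1)^{0·1·9}·(-1)^1·(-1)^0 = -1.
v=37: a=37^1·(≡30), b=37^1·(≡22) mod 37; (30|37)=+1, (22|37)=-1; (−1)^{1·1·18}·(+1)^1·(-1)^1 = -1.
v=13: a=13^0·(≡7), b=13^1·(≡9) mod 13; (7|13)=-1, (9|13)=+1; (−1)^{0·1·6}·(-1)^1·(+1)^0 = -1.
v=2: v_2(a)=0, v_2(b)=0; units ≡ 1, 3 (mod 8); ε·ε+αω+βω = 0·1+0·1+0·0 ≡ 0  ⇒  (a,b)_2 = +1.
v=41: a=41^0·(≡14), b=41^1·(≡15) mod 41; (14|41)=-1, (15|41)=-1; (−1)^{0·1·20}·(-1)^1·(-1)^0 = -1.
v=31: a=31^1·(≡23), b=31^1·(≡20) mod 31; (23|31)=-1, (20|31)=+1; (−1)^{1·1·15}·(-1)^1·(+1)^1 = +1.
v=17: a=17^0·(≡6), b=17^2·(≡14) mod 17; (6|17)=-1, (14|17)=-1; (−1)^{0·2·8}·(-1)^2·(-1)^0 = +1.
v=7: a=7^1·(≡1), b=7^7·(≡2) mod 7; (1|7)=+1, (2|7)=+1; (−1)^{1·7·3}·(+1)^7·(+1)^1 = -1.
v=5: a=5^0·(≡3), b=5^1·(≡4) mod 5; (3|5)=-1, (4|5)=+1; (−1)^{0·1·2}·(-1)^1·(+1)^0 = -1.
|Ram(-345247, -17481581845)| = 8, even; anisotropic at {5, 7, 13, 19, 37, 41, 43, ∞}.

[5, 7, 13, 19, 37, 41, 43, inf]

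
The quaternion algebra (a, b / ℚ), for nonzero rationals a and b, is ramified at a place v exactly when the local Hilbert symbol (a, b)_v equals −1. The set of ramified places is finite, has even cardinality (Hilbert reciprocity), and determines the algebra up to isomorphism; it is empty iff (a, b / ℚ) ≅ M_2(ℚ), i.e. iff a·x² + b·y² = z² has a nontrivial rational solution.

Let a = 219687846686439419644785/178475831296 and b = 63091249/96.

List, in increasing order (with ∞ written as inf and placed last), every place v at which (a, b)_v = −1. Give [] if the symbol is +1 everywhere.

[3, 13]

(a, b) ≡ (65, 6) mod (ℚ^×)²; places V = {2, 3, 5, 7, 11, 13, 23, 41, 47, ∞}.
(a,b)_∞: sgn(65)=+, sgn(6)=+, so +1.
(a,b)_23: α=-2, u≡14; β=0, v≡16 (mod 23); (14|23)=-1, (16|23)=+1; sign (−1)^0·-1^0·+1^-2 = +1.
(a,b)_5: α=1, u≡2; β=0, v≡4 (mod 5); (2|5)=-1, (4|5)=+1; sign (−1)^0·-1^0·+1^1 = +1.
(a,b)_7: α=-2, u≡4; β=0, v≡5 (mod 7); (4|7)=+1, (5|7)=-1; sign (−1)^0·+1^0·-1^-2 = +1.
(a,b)_47: α=4, u≡2; β=2, v≡16 (mod 47); (2|47)=+1, (16|47)=+1; sign (−1)^0·+1^2·+1^4 = +1.
(a,b)_11: α=6, u≡8; β=0, v≡7 (mod 11); (8|11)=-1, (7|11)=-1; sign (−1)^0·-1^0·-1^6 = +1.
(a,b)_41: α=-2, u≡34; β=0, v≡35 (mod 41); (34|41)=-1, (35|41)=-1; sign (−1)^0·-1^0·-1^-2 = +1.
(a,b)_3: α=4, u≡2; β=-1, v≡2 (mod 3); (2|3)=-1, (2|3)=-1; sign (−1)^0·-1^-1·-1^4 = -1.
(a,b)_13: α=7, u≡7; β=4, v≡5 (mod 13); (7|13)=-1, (5|13)=-1; sign (−1)^0·-1^4·-1^7 = -1.
(a,b)_2: α=-12, β=-5; u≡1, v≡3 (mod 8); ε(u)ε(v)=0·1, αω(v)=-12·1, βω(u)=-5·0; sum ≡ 0  ⇒  +1.
(65, 6 / ℚ) ramifies at {3, 13}: a division algebra.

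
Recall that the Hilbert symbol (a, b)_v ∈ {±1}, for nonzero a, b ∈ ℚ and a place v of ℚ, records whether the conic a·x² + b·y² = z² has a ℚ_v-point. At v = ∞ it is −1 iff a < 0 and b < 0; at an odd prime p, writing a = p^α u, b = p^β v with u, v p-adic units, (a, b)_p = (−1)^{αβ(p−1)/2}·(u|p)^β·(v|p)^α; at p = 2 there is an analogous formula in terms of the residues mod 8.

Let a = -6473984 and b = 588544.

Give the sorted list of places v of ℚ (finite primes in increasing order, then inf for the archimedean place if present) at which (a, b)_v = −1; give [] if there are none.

(a, b) ≡ (-209, 19) mod (ℚ^×)²; places V = {2, 11, 19, ∞}.
(a,b)_2: α=8, β=8; u≡7, v≡3 (mod 8); ε(u)ε(v)=1·1, αω(v)=8·1, βω(u)=8·0; sum ≡ 1  ⇒  -1.
(a,b)_∞: sgn(-209)=−, sgn(19)=+, so +1.
(a,b)_19: α=1, u≡10; β=1, v≡6 (mod 19); (10|19)=-1, (6|19)=+1; sign (−1)^1·-1^1·+1^1 = +1.
(a,b)_11: α=3, u≡9; β=2, v≡2 (mod 11); (9|11)=+1, (2|11)=-1; sign (−1)^0·+1^2·-1^3 = -1.
|Ram(-209, 19)| = 2, even; anisotropic at {2, 11}.

[2, 11]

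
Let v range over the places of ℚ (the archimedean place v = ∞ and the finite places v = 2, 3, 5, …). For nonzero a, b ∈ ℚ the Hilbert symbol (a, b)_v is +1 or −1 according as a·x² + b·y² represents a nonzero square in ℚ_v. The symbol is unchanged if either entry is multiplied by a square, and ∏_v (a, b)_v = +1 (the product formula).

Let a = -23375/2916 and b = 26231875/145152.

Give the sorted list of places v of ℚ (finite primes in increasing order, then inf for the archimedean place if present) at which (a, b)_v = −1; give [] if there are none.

(a, b) ≡ (-935, 133) mod (ℚ^×)²; places V = {2, 3, 5, 7, 11, 17, 19, 47, ∞}.
(a,b)_3: α=-6, u≡1; β=-4, v≡1 (mod 3); (1|3)=+1, (1|3)=+1; sign (−1)^0·+1^-4·+1^-6 = +1.
(a,b)_2: α=-2, β=-8; u≡1, v≡5 (mod 8); ε(u)ε(v)=0·0, αω(v)=-2·1, βω(u)=-8·0; sum ≡ 0  ⇒  +1.
(a,b)_5: α=3, u≡3; β=4, v≡3 (mod 5); (3|5)=-1, (3|5)=-1; sign (−1)^0·-1^4·-1^3 = -1.
(a,b)_∞: sgn(-935)=−, sgn(133)=+, so +1.
(a,b)_11: α=1, u≡9; β=0, v≡3 (mod 11); (9|11)=+1, (3|11)=+1; sign (−1)^0·+1^0·+1^1 = +1.
(a,b)_17: α=1, u≡4; β=0, v≡7 (mod 17); (4|17)=+1, (7|17)=-1; sign (−1)^0·+1^0·-1^1 = -1.
(a,b)_19: α=0, u≡10; β=1, v≡6 (mod 19); (10|19)=-1, (6|19)=+1; sign (−1)^0·-1^1·+1^0 = -1.
(a,b)_7: α=0, u≡3; β=-1, v≡6 (mod 7); (3|7)=-1, (6|7)=-1; sign (−1)^0·-1^-1·-1^0 = -1.
(a,b)_47: α=0, u≡39; β=2, v≡46 (mod 47); (39|47)=-1, (46|47)=-1; sign (−1)^0·-1^2·-1^0 = +1.
|Ram(-935, 133)| = 4, even; anisotropic at {5, 7, 17, 19}.

[5, 7, 17, 19]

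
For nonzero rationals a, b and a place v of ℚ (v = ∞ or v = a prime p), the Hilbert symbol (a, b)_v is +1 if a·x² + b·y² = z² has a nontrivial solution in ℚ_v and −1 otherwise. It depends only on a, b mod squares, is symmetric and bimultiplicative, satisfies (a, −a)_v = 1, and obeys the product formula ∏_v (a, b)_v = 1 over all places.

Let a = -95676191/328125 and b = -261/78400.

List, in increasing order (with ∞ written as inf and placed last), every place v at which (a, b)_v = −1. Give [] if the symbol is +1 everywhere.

[7, 29, 37, inf]

(a, b) ≡ (-5565651, -29) mod (ℚ^×)²; places V = {2, 3, 5, 7, 13, 19, 29, 37, ∞}.
(a,b)_3: α=-1, u≡1; β=2, v≡1 (mod 3); (1|3)=+1, (1|3)=+1; sign (−1)^0·+1^2·+1^-1 = +1.
(a,b)_13: α=1, u≡7; β=0, v≡9 (mod 13); (7|13)=-1, (9|13)=+1; sign (−1)^0·-1^0·+1^1 = +1.
(a,b)_∞: sgn(-5565651)=−, sgn(-29)=−, so -1.
(a,b)_19: α=3, u≡12; β=0, v≡4 (mod 19); (12|19)=-1, (4|19)=+1; sign (−1)^0·-1^0·+1^3 = +1.
(a,b)_37: α=1, u≡22; β=0, v≡13 (mod 37); (22|37)=-1, (13|37)=-1; sign (−1)^0·-1^0·-1^1 = -1.
(a,b)_2: α=0, β=-6; u≡5, v≡3 (mod 8); ε(u)ε(v)=0·1, αω(v)=0·1, βω(u)=-6·1; sum ≡ 0  ⇒  +1.
(a,b)_7: α=-1, u≡4; β=-2, v≡3 (mod 7); (4|7)=+1, (3|7)=-1; sign (−1)^0·+1^-2·-1^-1 = -1.
(a,b)_29: α=1, u≡11; β=1, v≡6 (mod 29); (11|29)=-1, (6|29)=+1; sign (−1)^0·-1^1·+1^1 = -1.
(a,b)_5: α=-6, u≡4; β=-2, v≡4 (mod 5); (4|5)=+1, (4|5)=+1; sign (−1)^0·+1^-2·+1^-6 = +1.
(-5565651, -29 / ℚ) ramifies at {7, 29, 37, ∞}: a division algebra.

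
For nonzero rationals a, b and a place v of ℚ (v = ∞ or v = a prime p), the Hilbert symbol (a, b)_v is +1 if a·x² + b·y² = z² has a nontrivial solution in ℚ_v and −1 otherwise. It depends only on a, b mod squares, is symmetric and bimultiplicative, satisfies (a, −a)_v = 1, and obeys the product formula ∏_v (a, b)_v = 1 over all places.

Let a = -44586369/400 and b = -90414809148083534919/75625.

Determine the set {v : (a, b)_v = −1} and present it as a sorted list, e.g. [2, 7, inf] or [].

[3, 7, 17, 37, 41, inf]

(a, b) ≡ (-61161, -298404519) mod (ℚ^×)²; places V = {2, 3, 5, 7, 11, 17, 19, 29, 37, 41, ∞}.
(a,b)_37: α=1, u≡3; β=3, v≡32 (mod 37); (3|37)=+1, (32|37)=-1; sign (−1)^0·+1^3·-1^1 = -1.
(a,b)_7: α=0, u≡5; β=1, v≡3 (mod 7); (5|7)=-1, (3|7)=-1; sign (−1)^0·-1^1·-1^0 = -1.
(a,b)_5: α=-2, u≡1; β=-4, v≡1 (mod 5); (1|5)=+1, (1|5)=+1; sign (−1)^0·+1^-4·+1^-2 = +1.
(a,b)_11: α=0, u≡2; β=-2, v≡1 (mod 11); (2|11)=-1, (1|11)=+1; sign (−1)^0·-1^-2·+1^0 = +1.
(a,b)_17: α=0, u≡14; β=1, v≡11 (mod 17); (14|17)=-1, (11|17)=-1; sign (−1)^0·-1^1·-1^0 = -1.
(a,b)_41: α=0, u≡14; β=1, v≡29 (mod 41); (14|41)=-1, (29|41)=-1; sign (−1)^0·-1^1·-1^0 = -1.
(a,b)_29: α=1, u≡14; β=3, v≡27 (mod 29); (14|29)=-1, (27|29)=-1; sign (−1)^0·-1^3·-1^1 = +1.
(a,b)_∞: sgn(-61161)=−, sgn(-298404519)=−, so -1.
(a,b)_3: α=7, u≡1; β=7, v≡1 (mod 3); (1|3)=+1, (1|3)=+1; sign (−1)^1·+1^7·+1^7 = -1.
(a,b)_19: α=1, u≡1; β=3, v≡15 (mod 19); (1|19)=+1, (15|19)=-1; sign (−1)^1·+1^3·-1^1 = +1.
(a,b)_2: α=-4, β=0; u≡7, v≡1 (mod 8); ε(u)ε(v)=1·0, αω(v)=-4·0, βω(u)=0·0; sum ≡ 0  ⇒  +1.
Ram(-61161, -298404519) = {3, 7, 17, 37, 41, ∞}; no ℚ_3-point on the conic.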